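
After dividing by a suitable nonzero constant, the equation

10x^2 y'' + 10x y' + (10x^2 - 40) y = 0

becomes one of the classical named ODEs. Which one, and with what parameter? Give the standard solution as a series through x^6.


All three coefficients share the factor 10; dividing through by 10 gives  x^2 y'' + x y' + (x^2 - 4) y = 0.
This matches the Bessel equation x^2 y'' + x y' + (x^2 - nu^2) y = 0 with nu^2 = 4, so nu = 2; the solution bounded at x = 0 is J_2(x).
Frobenius at x = 0: indicial roots ±nu; for r = nu the recurrence k(k + 2nu) c_k = -c_{k-2} gives the standard series J_nu(x) = sum_{k>=0} (-1)^k / (k! (k+nu)!) (x/2)^(2k+nu). Evaluate the first 3 terms:
  k = 0: (-1)^0 / (0! * 2! * 2^2) x^2 = 1/(1*2*4) x^2 = (1/8) x^2
  k = 1: (-1)^1 / (1! * 3! * 2^4) x^4 = -1/(1*6*16) x^4 = (-1/96) x^4
  k = 2: (-1)^2 / (2! * 4! * 2^6) x^6 = 1/(2*24*64) x^6 = (1/3072) x^6
Hence J_2(x) = x^6/3072 - x^4/96 + x^2/8 + ....

J_2(x); series = x^6/3072 - x^4/96 + x^2/8


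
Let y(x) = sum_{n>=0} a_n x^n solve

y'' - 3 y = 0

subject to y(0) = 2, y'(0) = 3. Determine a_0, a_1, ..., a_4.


Ansatz: y(x) = sum_{n>=0} a_n x^n, so y'(x) = sum_{n>=1} n a_n x^(n-1) and y''(x) = sum_{n>=2} n(n-1) a_n x^(n-2).
Substitute into P(x) y'' + Q(x) y' + R(x) y = 0 with P(x) = 1, Q(x) = 0, R(x) = -3, and match powers of x.
Initial conditions: a_0 = 2, a_1 = 3.
Setting the coefficient of each power of x to zero and solving order by order (substituting the coefficients already found):
  x^0: 2 a_2 - 3 a_0 = 0  ->  2 a_2 = 3 a_0 = 6  ->  a_2 = 3
  x^1: 6 a_3 - 3 a_1 = 0  ->  6 a_3 = 3 a_1 = 9  ->  a_3 = 3/2
  x^2: 12 a_4 - 3 a_2 = 0  ->  12 a_4 = 3 a_2 = 9  ->  a_4 = 3/4
Truncated series: y(x) = 2 + 3 x + 3 x^2 + (3/2) x^3 + (3/4) x^4 + O(x^5).

a_0 = 2; a_1 = 3; a_2 = 3; a_3 = 3/2; a_4 = 3/4


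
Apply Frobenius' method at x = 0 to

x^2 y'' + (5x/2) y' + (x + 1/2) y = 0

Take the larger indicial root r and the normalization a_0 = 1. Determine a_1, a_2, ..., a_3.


Write in Frobenius form y'' + (p(x)/x) y' + (q(x)/x^2) y = 0:
  p(x) = 5/2,  q(x) = x + 1/2.
Indicial equation: r(r-1) + (5/2) r + (1/2) = 0 -> roots r_1 = -1/2, r_2 = -1.
Take r = r_1 = -1/2. Let y(x) = x^r sum_{n>=0} a_n x^n with a_0 = 1.
Substitute y = x^r sum a_n x^n and match x^{r+n}. The recurrence is
  D(n) a_n + 1 a_{n-1} = 0,  where D(n) = (r+n)(r+n-1) + (5/2)(r+n) + (1/2).
  a_n = -1 / D(n) * a_{n-1}.
Since the indicial polynomial factors as (r - r_1)(r - r_2), D(n) = (r_1 + n - r_1)(r_1 + n - r_2) = n(n + 1/2).
Evaluating step by step (a_0 = 1):
  n = 1: D(1) = 1(1 + 1/2) = 3/2; numerator = -1(1) = -1; a_1 = (-1)/(3/2) = -2/3
  n = 2: D(2) = 2(2 + 1/2) = 5; numerator = -1(-2/3) = 2/3; a_2 = (2/3)/(5) = 2/15
  n = 3: D(3) = 3(3 + 1/2) = 21/2; numerator = -1(2/15) = -2/15; a_3 = (-2/15)/(21/2) = -4/315

r = -1/2; a_0 = 1; a_1 = -2/3; a_2 = 2/15; a_3 = -4/315


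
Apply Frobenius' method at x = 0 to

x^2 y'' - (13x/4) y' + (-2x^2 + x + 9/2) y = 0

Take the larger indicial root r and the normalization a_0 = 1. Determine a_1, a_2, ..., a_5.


Write in Frobenius form y'' + (p(x)/x) y' + (q(x)/x^2) y = 0:
  p(x) = -13/4,  q(x) = -2x^2 + x + 9/2.
Indicial equation: r(r-1) + (-13/4) r + (9/2) = 0 -> roots r_1 = 9/4, r_2 = 2.
Take r = r_1 = 9/4. Let y(x) = x^r sum_{n>=0} a_n x^n with a_0 = 1.
Substitute y = x^r sum a_n x^n and match x^{r+n}. The recurrence is
  D(n) a_n + 1 a_{n-1} - 2 a_{n-2} = 0,  where D(n) = (r+n)(r+n-1) + (-13/4)(r+n) + (9/2).
  a_n = [-1 a_{n-1} + 2 a_{n-2}] / D(n).
Since the indicial polynomial factors as (r - r_1)(r - r_2), D(n) = (r_1 + n - r_1)(r_1 + n - r_2) = n(n + 1/4).
Evaluating step by step (a_0 = 1):
  n = 1: D(1) = 1(1 + 1/4) = 5/4; numerator = -1(1) = -1; a_1 = (-1)/(5/4) = -4/5
  n = 2: D(2) = 2(2 + 1/4) = 9/2; numerator = -1(-4/5) + 2(1) = 14/5; a_2 = (14/5)/(9/2) = 28/45
  n = 3: D(3) = 3(3 + 1/4) = 39/4; numerator = -1(28/45) + 2(-4/5) = -20/9; a_3 = (-20/9)/(39/4) = -80/351
  n = 4: D(4) = 4(4 + 1/4) = 17; numerator = -1(-80/351) + 2(28/45) = 2584/1755; a_4 = (2584/1755)/(17) = 152/1755
  n = 5: D(5) = 5(5 + 1/4) = 105/4; numerator = -1(152/1755) + 2(-80/351) = -952/1755; a_5 = (-952/1755)/(105/4) = -544/26325

r = 9/4; a_0 = 1; a_1 = -4/5; a_2 = 28/45; a_3 = -80/351; a_4 = 152/1755; a_5 = -544/26325


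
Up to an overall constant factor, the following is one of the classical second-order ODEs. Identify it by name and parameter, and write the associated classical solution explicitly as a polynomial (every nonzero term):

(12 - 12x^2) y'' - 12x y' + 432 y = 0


All three coefficients share the factor 12; dividing through by 12 gives  (1 - x^2) y'' - x y' + 36 y = 0.
This matches the Chebyshev equation (1 - x^2) y'' - x y' + n^2 y = 0 (note the -x y' term, not -2x y') with n^2 = 36, so n = 6; the polynomial solution is T_6(x).
With y = sum_k a_k x^k, matching x^k gives (k+2)(k+1) a_{k+2} = (k^2 - n^2) a_k = (k - 6)(k + 6) a_k. The right side vanishes at k = 6, so the series with the parity of 6 terminates at degree 6.
Standard normalization: leading coefficient of T_n is 2^(n-1), so a_6 = 2^5 = 32. Work downward with a_k = (k+1)(k+2) a_{k+2} / ((k - 6)(k + 6)):
  a_4 = (5)(6)(32) / ((4 - 6)(4 + 6)) = 960/(-20) = -48
  a_2 = (3)(4)(-48) / ((2 - 6)(2 + 6)) = -576/(-32) = 18
  a_0 = (1)(2)(18) / ((0 - 6)(0 + 6)) = 36/(-36) = -1
Hence T_6(x) = 32 x^6 - 48 x^4 + 18 x^2 - 1.

T_6(x); series = 32 x^6 - 48 x^4 + 18 x^2 - 1


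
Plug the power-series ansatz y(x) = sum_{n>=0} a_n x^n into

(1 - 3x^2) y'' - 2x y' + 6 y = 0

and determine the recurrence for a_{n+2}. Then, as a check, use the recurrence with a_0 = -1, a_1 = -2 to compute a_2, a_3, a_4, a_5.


Substitute y = sum_n a_n x^n.
(1 - 3 x^2) y'' contributes (n+2)(n+1) a_{n+2} - 3 n(n-1) a_n at x^n.
-2 x y'(x) contributes -2 n a_n at x^n.
6 y(x) contributes 6 a_n at x^n.
Matching x^n: (n+2)(n+1) a_{n+2} + (-3 n(n-1) - 2 n + 6) a_n = 0.
Thus a_{n+2} = (3 n(n-1) + 2 n - 6) / ((n+1)(n+2)) * a_n.

Check with a_0 = -1, a_1 = -2 (apply the recurrence for n = 0, 1, 2, 3): a_0 = -1, a_1 = -2, a_2 = 3, a_3 = 4/3, a_4 = 1, a_5 = 6/5.

a_(n+2) = (3 n(n-1) + 2 n - 6) / ((n+1)(n+2)) * a_n; check: a_0 = -1, a_1 = -2, a_2 = 3, a_3 = 4/3, a_4 = 1, a_5 = 6/5


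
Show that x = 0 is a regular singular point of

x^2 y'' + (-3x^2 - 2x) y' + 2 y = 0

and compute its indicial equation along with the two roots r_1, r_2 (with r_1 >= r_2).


Divide by x^2 to reach normal form y'' + P_1(x) y' + P_2(x) y = 0 with P_1(x) = -3 - 2/x and P_2(x) = 2/x^2.
x = 0 is a singular point because the y'-coefficient -3 - 2/x has a pole at x = 0 and the y-coefficient 2/x^2 has a pole at x = 0.
It is a regular singular point because x P_1(x) = p(x) = -3x - 2 and x^2 P_2(x) = q(x) = 2 are polynomials, hence analytic at x = 0.
p(0) = -2,  q(0) = 2.
Indicial equation: r(r-1) + p(0) r + q(0) = 0, i.e. r^2 + (p(0) - 1) r + q(0) = 0, i.e. r^2 - 3 r + 2 = 0.
Discriminant: (-3)^2 - 4(2) = 1, so r = (3 ± 1)/2.
Solving: r_1 = 2, r_2 = 1.

indicial: r^2 - 3 r + 2 = 0; roots r_1 = 2, r_2 = 1


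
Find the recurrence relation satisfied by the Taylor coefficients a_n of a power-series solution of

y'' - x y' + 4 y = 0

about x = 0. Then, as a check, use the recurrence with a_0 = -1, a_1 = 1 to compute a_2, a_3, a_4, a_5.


Substitute y = sum_n a_n x^n.
y''(x) has coefficient (n+2)(n+1) a_{n+2} at x^n;
-x y'(x) has coefficient -n a_n at x^n (shift);
4 y(x) has coefficient 4 a_n at x^n.
Matching x^n: (n+2)(n+1) a_{n+2} + (-n + 4) a_n = 0.
Thus a_{n+2} = (n - 4) / ((n+1)(n+2)) * a_n.

Check with a_0 = -1, a_1 = 1 (apply the recurrence for n = 0, 1, 2, 3): a_0 = -1, a_1 = 1, a_2 = 2, a_3 = -1/2, a_4 = -1/3, a_5 = 1/40.

a_(n+2) = (n - 4) / ((n+1)(n+2)) * a_n; check: a_0 = -1, a_1 = 1, a_2 = 2, a_3 = -1/2, a_4 = -1/3, a_5 = 1/40


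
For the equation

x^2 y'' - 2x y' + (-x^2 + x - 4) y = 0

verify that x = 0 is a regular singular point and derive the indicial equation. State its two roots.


Divide by x^2 to reach normal form y'' + P_1(x) y' + P_2(x) y = 0 with P_1(x) = -2/x and P_2(x) = -1 + 1/x - 4/x^2.
x = 0 is a singular point because the y'-coefficient -2/x has a pole at x = 0 and the y-coefficient -1 + 1/x - 4/x^2 has a pole at x = 0.
It is a regular singular point because x P_1(x) = p(x) = -2 and x^2 P_2(x) = q(x) = -x^2 + x - 4 are polynomials, hence analytic at x = 0.
p(0) = -2,  q(0) = -4.
Indicial equation: r(r-1) + p(0) r + q(0) = 0, i.e. r^2 + (p(0) - 1) r + q(0) = 0, i.e. r^2 - 3 r - 4 = 0.
Discriminant: (-3)^2 - 4(-4) = 25, so r = (3 ± 5)/2.
Solving: r_1 = 4, r_2 = -1.

indicial: r^2 - 3 r - 4 = 0; roots r_1 = 4, r_2 = -1


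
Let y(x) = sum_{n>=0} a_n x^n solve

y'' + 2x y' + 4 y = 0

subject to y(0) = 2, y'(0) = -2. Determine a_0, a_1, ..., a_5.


Ansatz: y(x) = sum_{n>=0} a_n x^n, so y'(x) = sum_{n>=1} n a_n x^(n-1) and y''(x) = sum_{n>=2} n(n-1) a_n x^(n-2).
Substitute into P(x) y'' + Q(x) y' + R(x) y = 0 with P(x) = 1, Q(x) = 2x, R(x) = 4, and match powers of x.
Initial conditions: a_0 = 2, a_1 = -2.
Setting the coefficient of each power of x to zero and solving order by order (substituting the coefficients already found):
  x^0: 2 a_2 + 4 a_0 = 0  ->  2 a_2 = -4 a_0 = -8  ->  a_2 = -4
  x^1: 6 a_3 + 6 a_1 = 0  ->  6 a_3 = -6 a_1 = 12  ->  a_3 = 2
  x^2: 12 a_4 + 8 a_2 = 0  ->  12 a_4 = -8 a_2 = 32  ->  a_4 = 8/3
  x^3: 20 a_5 + 10 a_3 = 0  ->  20 a_5 = -10 a_3 = -20  ->  a_5 = -1
Truncated series: y(x) = 2 - 2 x - 4 x^2 + 2 x^3 + (8/3) x^4 - x^5 + O(x^6).

a_0 = 2; a_1 = -2; a_2 = -4; a_3 = 2; a_4 = 8/3; a_5 = -1


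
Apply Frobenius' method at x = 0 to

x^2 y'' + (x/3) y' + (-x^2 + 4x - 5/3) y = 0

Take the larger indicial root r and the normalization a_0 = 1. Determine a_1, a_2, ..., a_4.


Write in Frobenius form y'' + (p(x)/x) y' + (q(x)/x^2) y = 0:
  p(x) = 1/3,  q(x) = -x^2 + 4x - 5/3.
Indicial equation: r(r-1) + (1/3) r + (-5/3) = 0 -> roots r_1 = 5/3, r_2 = -1.
Take r = r_1 = 5/3. Let y(x) = x^r sum_{n>=0} a_n x^n with a_0 = 1.
Substitute y = x^r sum a_n x^n and match x^{r+n}. The recurrence is
  D(n) a_n + 4 a_{n-1} - 1 a_{n-2} = 0,  where D(n) = (r+n)(r+n-1) + (1/3)(r+n) + (-5/3).
  a_n = [-4 a_{n-1} + 1 a_{n-2}] / D(n).
Since the indicial polynomial factors as (r - r_1)(r - r_2), D(n) = (r_1 + n - r_1)(r_1 + n - r_2) = n(n + 8/3).
Evaluating step by step (a_0 = 1):
  n = 1: D(1) = 1(1 + 8/3) = 11/3; numerator = -4(1) = -4; a_1 = (-4)/(11/3) = -12/11
  n = 2: D(2) = 2(2 + 8/3) = 28/3; numerator = -4(-12/11) + 1(1) = 59/11; a_2 = (59/11)/(28/3) = 177/308
  n = 3: D(3) = 3(3 + 8/3) = 17; numerator = -4(177/308) + 1(-12/11) = -261/77; a_3 = (-261/77)/(17) = -261/1309
  n = 4: D(4) = 4(4 + 8/3) = 80/3; numerator = -4(-261/1309) + 1(177/308) = 7185/5236; a_4 = (7185/5236)/(80/3) = 4311/83776

r = 5/3; a_0 = 1; a_1 = -12/11; a_2 = 177/308; a_3 = -261/1309; a_4 = 4311/83776


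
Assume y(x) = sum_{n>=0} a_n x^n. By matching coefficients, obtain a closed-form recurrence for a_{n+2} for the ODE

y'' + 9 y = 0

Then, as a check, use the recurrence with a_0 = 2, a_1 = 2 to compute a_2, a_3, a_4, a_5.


Substitute y = sum_n a_n x^n into y'' + (const) y = 0.
y''(x) = sum_{n>=0} (n+2)(n+1) a_{n+2} x^n.
The ODE becomes sum_n [(n+2)(n+1) a_{n+2} + 9 a_n] x^n = 0.
Setting each coefficient to zero gives the recurrence:
  (n+2)(n+1) a_{n+2} + 9 a_n = 0,
  a_{n+2} = -9 / ((n+1)(n+2)) a_n.

Check with a_0 = 2, a_1 = 2 (apply the recurrence for n = 0, 1, 2, 3): a_0 = 2, a_1 = 2, a_2 = -9, a_3 = -3, a_4 = 27/4, a_5 = 27/20.

a_{n+2} = -9/((n+1)(n+2)) * a_n; check: a_0 = 2, a_1 = 2, a_2 = -9, a_3 = -3, a_4 = 27/4, a_5 = 27/20


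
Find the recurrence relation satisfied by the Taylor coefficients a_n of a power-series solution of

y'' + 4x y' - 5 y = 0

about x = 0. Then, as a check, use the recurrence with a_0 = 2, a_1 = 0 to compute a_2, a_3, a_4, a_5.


Substitute y = sum_n a_n x^n.
y''(x) has coefficient (n+2)(n+1) a_{n+2} at x^n;
4 x y'(x) has coefficient 4 n a_n at x^n (shift);
-5 y(x) has coefficient -5 a_n at x^n.
Matching x^n: (n+2)(n+1) a_{n+2} + (4n - 5) a_n = 0.
Thus a_{n+2} = (-4n + 5) / ((n+1)(n+2)) * a_n.

Check with a_0 = 2, a_1 = 0 (apply the recurrence for n = 0, 1, 2, 3): a_0 = 2, a_1 = 0, a_2 = 5, a_3 = 0, a_4 = -5/4, a_5 = 0.

a_(n+2) = (-4n + 5) / ((n+1)(n+2)) * a_n; check: a_0 = 2, a_1 = 0, a_2 = 5, a_3 = 0, a_4 = -5/4, a_5 = 0


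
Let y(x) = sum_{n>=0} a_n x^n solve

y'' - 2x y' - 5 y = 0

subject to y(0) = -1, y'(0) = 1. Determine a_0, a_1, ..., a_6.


Ansatz: y(x) = sum_{n>=0} a_n x^n, so y'(x) = sum_{n>=1} n a_n x^(n-1) and y''(x) = sum_{n>=2} n(n-1) a_n x^(n-2).
Substitute into P(x) y'' + Q(x) y' + R(x) y = 0 with P(x) = 1, Q(x) = -2x, R(x) = -5, and match powers of x.
Initial conditions: a_0 = -1, a_1 = 1.
Setting the coefficient of each power of x to zero and solving order by order (substituting the coefficients already found):
  x^0: 2 a_2 - 5 a_0 = 0  ->  2 a_2 = 5 a_0 = -5  ->  a_2 = -5/2
  x^1: 6 a_3 - 7 a_1 = 0  ->  6 a_3 = 7 a_1 = 7  ->  a_3 = 7/6
  x^2: 12 a_4 - 9 a_2 = 0  ->  12 a_4 = 9 a_2 = -45/2  ->  a_4 = -15/8
  x^3: 20 a_5 - 11 a_3 = 0  ->  20 a_5 = 11 a_3 = 77/6  ->  a_5 = 77/120
  x^4: 30 a_6 - 13 a_4 = 0  ->  30 a_6 = 13 a_4 = -195/8  ->  a_6 = -13/16
Truncated series: y(x) = -1 + x - (5/2) x^2 + (7/6) x^3 - (15/8) x^4 + (77/120) x^5 - (13/16) x^6 + O(x^7).

a_0 = -1; a_1 = 1; a_2 = -5/2; a_3 = 7/6; a_4 = -15/8; a_5 = 77/120; a_6 = -13/16


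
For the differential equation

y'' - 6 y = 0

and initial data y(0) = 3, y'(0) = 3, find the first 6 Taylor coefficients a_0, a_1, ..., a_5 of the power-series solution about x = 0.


Ansatz: y(x) = sum_{n>=0} a_n x^n, so y'(x) = sum_{n>=1} n a_n x^(n-1) and y''(x) = sum_{n>=2} n(n-1) a_n x^(n-2).
Substitute into P(x) y'' + Q(x) y' + R(x) y = 0 with P(x) = 1, Q(x) = 0, R(x) = -6, and match powers of x.
Initial conditions: a_0 = 3, a_1 = 3.
Setting the coefficient of each power of x to zero and solving order by order (substituting the coefficients already found):
  x^0: 2 a_2 - 6 a_0 = 0  ->  2 a_2 = 6 a_0 = 18  ->  a_2 = 9
  x^1: 6 a_3 - 6 a_1 = 0  ->  6 a_3 = 6 a_1 = 18  ->  a_3 = 3
  x^2: 12 a_4 - 6 a_2 = 0  ->  12 a_4 = 6 a_2 = 54  ->  a_4 = 9/2
  x^3: 20 a_5 - 6 a_3 = 0  ->  20 a_5 = 6 a_3 = 18  ->  a_5 = 9/10
Truncated series: y(x) = 3 + 3 x + 9 x^2 + 3 x^3 + (9/2) x^4 + (9/10) x^5 + O(x^6).

a_0 = 3; a_1 = 3; a_2 = 9; a_3 = 3; a_4 = 9/2; a_5 = 9/10


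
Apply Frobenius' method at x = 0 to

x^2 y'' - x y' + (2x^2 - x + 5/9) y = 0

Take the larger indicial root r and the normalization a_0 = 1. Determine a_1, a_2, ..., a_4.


Write in Frobenius form y'' + (p(x)/x) y' + (q(x)/x^2) y = 0:
  p(x) = -1,  q(x) = 2x^2 - x + 5/9.
Indicial equation: r(r-1) + (-1) r + (5/9) = 0 -> roots r_1 = 5/3, r_2 = 1/3.
Take r = r_1 = 5/3. Let y(x) = x^r sum_{n>=0} a_n x^n with a_0 = 1.
Substitute y = x^r sum a_n x^n and match x^{r+n}. The recurrence is
  D(n) a_n - 1 a_{n-1} + 2 a_{n-2} = 0,  where D(n) = (r+n)(r+n-1) + (-1)(r+n) + (5/9).
  a_n = [1 a_{n-1} - 2 a_{n-2}] / D(n).
Since the indicial polynomial factors as (r - r_1)(r - r_2), D(n) = (r_1 + n - r_1)(r_1 + n - r_2) = n(n + 4/3).
Evaluating step by step (a_0 = 1):
  n = 1: D(1) = 1(1 + 4/3) = 7/3; numerator = 1(1) = 1; a_1 = (1)/(7/3) = 3/7
  n = 2: D(2) = 2(2 + 4/3) = 20/3; numerator = 1(3/7) - 2(1) = -11/7; a_2 = (-11/7)/(20/3) = -33/140
  n = 3: D(3) = 3(3 + 4/3) = 13; numerator = 1(-33/140) - 2(3/7) = -153/140; a_3 = (-153/140)/(13) = -153/1820
  n = 4: D(4) = 4(4 + 4/3) = 64/3; numerator = 1(-153/1820) - 2(-33/140) = 141/364; a_4 = (141/364)/(64/3) = 423/23296

r = 5/3; a_0 = 1; a_1 = 3/7; a_2 = -33/140; a_3 = -153/1820; a_4 = 423/23296


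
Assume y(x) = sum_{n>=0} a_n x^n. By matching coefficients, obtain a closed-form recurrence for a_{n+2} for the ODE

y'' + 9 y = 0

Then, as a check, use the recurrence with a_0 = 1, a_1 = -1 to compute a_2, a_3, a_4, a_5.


Substitute y = sum_n a_n x^n into y'' + (const) y = 0.
y''(x) = sum_{n>=0} (n+2)(n+1) a_{n+2} x^n.
The ODE becomes sum_n [(n+2)(n+1) a_{n+2} + 9 a_n] x^n = 0.
Setting each coefficient to zero gives the recurrence:
  (n+2)(n+1) a_{n+2} + 9 a_n = 0,
  a_{n+2} = -9 / ((n+1)(n+2)) a_n.

Check with a_0 = 1, a_1 = -1 (apply the recurrence for n = 0, 1, 2, 3): a_0 = 1, a_1 = -1, a_2 = -9/2, a_3 = 3/2, a_4 = 27/8, a_5 = -27/40.

a_{n+2} = -9/((n+1)(n+2)) * a_n; check: a_0 = 1, a_1 = -1, a_2 = -9/2, a_3 = 3/2, a_4 = 27/8, a_5 = -27/40


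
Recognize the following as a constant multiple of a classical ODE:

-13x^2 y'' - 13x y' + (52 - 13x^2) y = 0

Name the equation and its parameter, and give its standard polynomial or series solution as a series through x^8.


All three coefficients share the factor -13; dividing through by -13 gives  x^2 y'' + x y' + (x^2 - 4) y = 0.
This matches the Bessel equation x^2 y'' + x y' + (x^2 - nu^2) y = 0 with nu^2 = 4, so nu = 2; the solution bounded at x = 0 is J_2(x).
Frobenius at x = 0: indicial roots ±nu; for r = nu the recurrence k(k + 2nu) c_k = -c_{k-2} gives the standard series J_nu(x) = sum_{k>=0} (-1)^k / (k! (k+nu)!) (x/2)^(2k+nu). Evaluate the first 4 terms:
  k = 0: (-1)^0 / (0! * 2! * 2^2) x^2 = 1/(1*2*4) x^2 = (1/8) x^2
  k = 1: (-1)^1 / (1! * 3! * 2^4) x^4 = -1/(1*6*16) x^4 = (-1/96) x^4
  k = 2: (-1)^2 / (2! * 4! * 2^6) x^6 = 1/(2*24*64) x^6 = (1/3072) x^6
  k = 3: (-1)^3 / (3! * 5! * 2^8) x^8 = -1/(6*120*256) x^8 = (-1/184320) x^8
Hence J_2(x) = -x^8/184320 + x^6/3072 - x^4/96 + x^2/8 + ....

J_2(x); series = -x^8/184320 + x^6/3072 - x^4/96 + x^2/8


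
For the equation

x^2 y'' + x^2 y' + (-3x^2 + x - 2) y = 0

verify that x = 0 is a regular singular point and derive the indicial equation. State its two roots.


Divide by x^2 to reach normal form y'' + P_1(x) y' + P_2(x) y = 0 with P_1(x) = 1 and P_2(x) = -3 + 1/x - 2/x^2.
x = 0 is a singular point because the y-coefficient -3 + 1/x - 2/x^2 has a pole at x = 0.
It is a regular singular point because x P_1(x) = p(x) = x and x^2 P_2(x) = q(x) = -3x^2 + x - 2 are polynomials, hence analytic at x = 0.
p(0) = 0,  q(0) = -2.
Indicial equation: r(r-1) + p(0) r + q(0) = 0, i.e. r^2 + (p(0) - 1) r + q(0) = 0, i.e. r^2 - 1 r - 2 = 0.
Discriminant: (-1)^2 - 4(-2) = 9, so r = (1 ± 3)/2.
Solving: r_1 = 2, r_2 = -1.

indicial: r^2 - 1 r - 2 = 0; roots r_1 = 2, r_2 = -1


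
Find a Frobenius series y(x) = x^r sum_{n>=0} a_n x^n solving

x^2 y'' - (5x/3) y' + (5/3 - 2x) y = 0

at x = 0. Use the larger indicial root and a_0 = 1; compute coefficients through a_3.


Write in Frobenius form y'' + (p(x)/x) y' + (q(x)/x^2) y = 0:
  p(x) = -5/3,  q(x) = 5/3 - 2x.
Indicial equation: r(r-1) + (-5/3) r + (5/3) = 0 -> roots r_1 = 5/3, r_2 = 1.
Take r = r_1 = 5/3. Let y(x) = x^r sum_{n>=0} a_n x^n with a_0 = 1.
Substitute y = x^r sum a_n x^n and match x^{r+n}. The recurrence is
  D(n) a_n - 2 a_{n-1} = 0,  where D(n) = (r+n)(r+n-1) + (-5/3)(r+n) + (5/3).
  a_n = 2 / D(n) * a_{n-1}.
Since the indicial polynomial factors as (r - r_1)(r - r_2), D(n) = (r_1 + n - r_1)(r_1 + n - r_2) = n(n + 2/3).
Evaluating step by step (a_0 = 1):
  n = 1: D(1) = 1(1 + 2/3) = 5/3; numerator = 2(1) = 2; a_1 = (2)/(5/3) = 6/5
  n = 2: D(2) = 2(2 + 2/3) = 16/3; numerator = 2(6/5) = 12/5; a_2 = (12/5)/(16/3) = 9/20
  n = 3: D(3) = 3(3 + 2/3) = 11; numerator = 2(9/20) = 9/10; a_3 = (9/10)/(11) = 9/110

r = 5/3; a_0 = 1; a_1 = 6/5; a_2 = 9/20; a_3 = 9/110


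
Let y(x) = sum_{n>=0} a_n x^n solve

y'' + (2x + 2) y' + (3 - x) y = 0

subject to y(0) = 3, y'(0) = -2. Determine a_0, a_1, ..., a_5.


Ansatz: y(x) = sum_{n>=0} a_n x^n, so y'(x) = sum_{n>=1} n a_n x^(n-1) and y''(x) = sum_{n>=2} n(n-1) a_n x^(n-2).
Substitute into P(x) y'' + Q(x) y' + R(x) y = 0 with P(x) = 1, Q(x) = 2x + 2, R(x) = 3 - x, and match powers of x.
Initial conditions: a_0 = 3, a_1 = -2.
Setting the coefficient of each power of x to zero and solving order by order (substituting the coefficients already found):
  x^0: 2 a_2 + 2 a_1 + 3 a_0 = 0  ->  2 a_2 = -2 a_1 - 3 a_0 = -5  ->  a_2 = -5/2
  x^1: 6 a_3 + 4 a_2 + 5 a_1 - a_0 = 0  ->  6 a_3 = -4 a_2 - 5 a_1 + a_0 = 23  ->  a_3 = 23/6
  x^2: 12 a_4 + 6 a_3 + 7 a_2 - a_1 = 0  ->  12 a_4 = -6 a_3 - 7 a_2 + a_1 = -15/2  ->  a_4 = -5/8
  x^3: 20 a_5 + 8 a_4 + 9 a_3 - a_2 = 0  ->  20 a_5 = -8 a_4 - 9 a_3 + a_2 = -32  ->  a_5 = -8/5
Truncated series: y(x) = 3 - 2 x - (5/2) x^2 + (23/6) x^3 - (5/8) x^4 - (8/5) x^5 + O(x^6).

a_0 = 3; a_1 = -2; a_2 = -5/2; a_3 = 23/6; a_4 = -5/8; a_5 = -8/5


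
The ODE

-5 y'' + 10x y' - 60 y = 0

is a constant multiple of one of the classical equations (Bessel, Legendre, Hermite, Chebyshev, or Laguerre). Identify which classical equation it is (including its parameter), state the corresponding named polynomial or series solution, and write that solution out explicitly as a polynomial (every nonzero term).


All three coefficients share the factor -5; dividing through by -5 gives  y'' - 2x y' + 12 y = 0.
This matches the Hermite equation y'' - 2x y' + 2n y = 0 with 2n = 12, so n = 6; the polynomial solution is H_6(x).
With y = sum_k a_k x^k, matching x^k gives (k+2)(k+1) a_{k+2} = 2(k - n) a_k = 2(k - 6) a_k. The right side vanishes at k = 6, so the series with the parity of 6 terminates at degree 6.
Standard normalization: leading coefficient of H_n is 2^n, so a_6 = 2^6 = 64. Work downward with a_k = (k+1)(k+2) a_{k+2} / (2(k - n)):
  a_4 = (5)(6)(64) / (2(4 - 6)) = 1920/(-4) = -480
  a_2 = (3)(4)(-480) / (2(2 - 6)) = -5760/(-8) = 720
  a_0 = (1)(2)(720) / (2(0 - 6)) = 1440/(-12) = -120
Hence H_6(x) = 64 x^6 - 480 x^4 + 720 x^2 - 120.

H_6(x); series = 64 x^6 - 480 x^4 + 720 x^2 - 120


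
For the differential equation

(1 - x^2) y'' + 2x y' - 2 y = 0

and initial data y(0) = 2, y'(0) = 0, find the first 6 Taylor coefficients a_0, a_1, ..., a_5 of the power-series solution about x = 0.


Ansatz: y(x) = sum_{n>=0} a_n x^n, so y'(x) = sum_{n>=1} n a_n x^(n-1) and y''(x) = sum_{n>=2} n(n-1) a_n x^(n-2).
Substitute into P(x) y'' + Q(x) y' + R(x) y = 0 with P(x) = 1 - x^2, Q(x) = 2x, R(x) = -2, and match powers of x.
Initial conditions: a_0 = 2, a_1 = 0.
Setting the coefficient of each power of x to zero and solving order by order (substituting the coefficients already found):
  x^0: 2 a_2 - 2 a_0 = 0  ->  2 a_2 = 2 a_0 = 4  ->  a_2 = 2
  x^1: 6 a_3 = 0  ->  a_3 = 0
  x^2: 12 a_4 = 0  ->  a_4 = 0
  x^3: 20 a_5 - 2 a_3 = 0  ->  20 a_5 = 2 a_3 = 0  ->  a_5 = 0
Truncated series: y(x) = 2 + 2 x^2 + O(x^6).

a_0 = 2; a_1 = 0; a_2 = 2; a_3 = 0; a_4 = 0; a_5 = 0


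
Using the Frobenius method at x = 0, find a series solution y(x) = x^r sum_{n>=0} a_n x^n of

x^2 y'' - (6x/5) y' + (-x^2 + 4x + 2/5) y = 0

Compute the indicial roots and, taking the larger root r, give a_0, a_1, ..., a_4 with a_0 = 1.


Write in Frobenius form y'' + (p(x)/x) y' + (q(x)/x^2) y = 0:
  p(x) = -6/5,  q(x) = -x^2 + 4x + 2/5.
Indicial equation: r(r-1) + (-6/5) r + (2/5) = 0 -> roots r_1 = 2, r_2 = 1/5.
Take r = r_1 = 2. Let y(x) = x^r sum_{n>=0} a_n x^n with a_0 = 1.
Substitute y = x^r sum a_n x^n and match x^{r+n}. The recurrence is
  D(n) a_n + 4 a_{n-1} - 1 a_{n-2} = 0,  where D(n) = (r+n)(r+n-1) + (-6/5)(r+n) + (2/5).
  a_n = [-4 a_{n-1} + 1 a_{n-2}] / D(n).
Since the indicial polynomial factors as (r - r_1)(r - r_2), D(n) = (r_1 + n - r_1)(r_1 + n - r_2) = n(n + 9/5).
Evaluating step by step (a_0 = 1):
  n = 1: D(1) = 1(1 + 9/5) = 14/5; numerator = -4(1) = -4; a_1 = (-4)/(14/5) = -10/7
  n = 2: D(2) = 2(2 + 9/5) = 38/5; numerator = -4(-10/7) + 1(1) = 47/7; a_2 = (47/7)/(38/5) = 235/266
  n = 3: D(3) = 3(3 + 9/5) = 72/5; numerator = -4(235/266) + 1(-10/7) = -660/133; a_3 = (-660/133)/(72/5) = -275/798
  n = 4: D(4) = 4(4 + 9/5) = 116/5; numerator = -4(-275/798) + 1(235/266) = 95/42; a_4 = (95/42)/(116/5) = 475/4872

r = 2; a_0 = 1; a_1 = -10/7; a_2 = 235/266; a_3 = -275/798; a_4 = 475/4872


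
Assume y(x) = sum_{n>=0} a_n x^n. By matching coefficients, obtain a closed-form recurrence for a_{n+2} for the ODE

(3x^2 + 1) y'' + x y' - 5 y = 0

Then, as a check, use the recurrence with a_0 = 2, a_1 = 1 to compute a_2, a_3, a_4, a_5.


Substitute y = sum_n a_n x^n.
(1 + 3 x^2) y'' contributes (n+2)(n+1) a_{n+2} + 3 n(n-1) a_n at x^n.
x y'(x) contributes n a_n at x^n.
-5 y(x) contributes -5 a_n at x^n.
Matching x^n: (n+2)(n+1) a_{n+2} + (3 n(n-1) + n - 5) a_n = 0.
Thus a_{n+2} = (-3 n(n-1) - n + 5) / ((n+1)(n+2)) * a_n.

Check with a_0 = 2, a_1 = 1 (apply the recurrence for n = 0, 1, 2, 3): a_0 = 2, a_1 = 1, a_2 = 5, a_3 = 2/3, a_4 = -5/4, a_5 = -8/15.

a_(n+2) = (-3 n(n-1) - n + 5) / ((n+1)(n+2)) * a_n; check: a_0 = 2, a_1 = 1, a_2 = 5, a_3 = 2/3, a_4 = -5/4, a_5 = -8/15


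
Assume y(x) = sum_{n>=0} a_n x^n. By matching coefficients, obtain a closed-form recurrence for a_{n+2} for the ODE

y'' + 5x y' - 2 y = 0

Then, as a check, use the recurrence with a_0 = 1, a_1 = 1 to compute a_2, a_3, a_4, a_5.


Substitute y = sum_n a_n x^n.
y''(x) has coefficient (n+2)(n+1) a_{n+2} at x^n;
5 x y'(x) has coefficient 5 n a_n at x^n (shift);
-2 y(x) has coefficient -2 a_n at x^n.
Matching x^n: (n+2)(n+1) a_{n+2} + (5n - 2) a_n = 0.
Thus a_{n+2} = (-5n + 2) / ((n+1)(n+2)) * a_n.

Check with a_0 = 1, a_1 = 1 (apply the recurrence for n = 0, 1, 2, 3): a_0 = 1, a_1 = 1, a_2 = 1, a_3 = -1/2, a_4 = -2/3, a_5 = 13/40.

a_(n+2) = (-5n + 2) / ((n+1)(n+2)) * a_n; check: a_0 = 1, a_1 = 1, a_2 = 1, a_3 = -1/2, a_4 = -2/3, a_5 = 13/40


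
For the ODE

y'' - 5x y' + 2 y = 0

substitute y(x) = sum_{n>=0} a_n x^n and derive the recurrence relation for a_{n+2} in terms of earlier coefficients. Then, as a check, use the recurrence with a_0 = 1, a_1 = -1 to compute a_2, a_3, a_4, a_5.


Substitute y = sum_n a_n x^n.
y''(x) has coefficient (n+2)(n+1) a_{n+2} at x^n;
-5 x y'(x) has coefficient -5 n a_n at x^n (shift);
2 y(x) has coefficient 2 a_n at x^n.
Matching x^n: (n+2)(n+1) a_{n+2} + (-5n + 2) a_n = 0.
Thus a_{n+2} = (5n - 2) / ((n+1)(n+2)) * a_n.

Check with a_0 = 1, a_1 = -1 (apply the recurrence for n = 0, 1, 2, 3): a_0 = 1, a_1 = -1, a_2 = -1, a_3 = -1/2, a_4 = -2/3, a_5 = -13/40.

a_(n+2) = (5n - 2) / ((n+1)(n+2)) * a_n; check: a_0 = 1, a_1 = -1, a_2 = -1, a_3 = -1/2, a_4 = -2/3, a_5 = -13/40


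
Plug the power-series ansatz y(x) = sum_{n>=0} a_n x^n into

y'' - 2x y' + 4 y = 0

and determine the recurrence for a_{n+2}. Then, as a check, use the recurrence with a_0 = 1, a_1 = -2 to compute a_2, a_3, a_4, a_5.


Substitute y = sum_n a_n x^n.
y''(x) has coefficient (n+2)(n+1) a_{n+2} at x^n;
-2 x y'(x) has coefficient -2 n a_n at x^n (shift);
4 y(x) has coefficient 4 a_n at x^n.
Matching x^n: (n+2)(n+1) a_{n+2} + (-2n + 4) a_n = 0.
Thus a_{n+2} = (2n - 4) / ((n+1)(n+2)) * a_n.

Check with a_0 = 1, a_1 = -2 (apply the recurrence for n = 0, 1, 2, 3): a_0 = 1, a_1 = -2, a_2 = -2, a_3 = 2/3, a_4 = 0, a_5 = 1/15.

a_(n+2) = (2n - 4) / ((n+1)(n+2)) * a_n; check: a_0 = 1, a_1 = -2, a_2 = -2, a_3 = 2/3, a_4 = 0, a_5 = 1/15


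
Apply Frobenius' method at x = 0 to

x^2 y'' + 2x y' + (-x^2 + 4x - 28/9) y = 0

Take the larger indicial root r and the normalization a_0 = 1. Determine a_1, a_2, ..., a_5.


Write in Frobenius form y'' + (p(x)/x) y' + (q(x)/x^2) y = 0:
  p(x) = 2,  q(x) = -x^2 + 4x - 28/9.
Indicial equation: r(r-1) + (2) r + (-28/9) = 0 -> roots r_1 = 4/3, r_2 = -7/3.
Take r = r_1 = 4/3. Let y(x) = x^r sum_{n>=0} a_n x^n with a_0 = 1.
Substitute y = x^r sum a_n x^n and match x^{r+n}. The recurrence is
  D(n) a_n + 4 a_{n-1} - 1 a_{n-2} = 0,  where D(n) = (r+n)(r+n-1) + (2)(r+n) + (-28/9).
  a_n = [-4 a_{n-1} + 1 a_{n-2}] / D(n).
Since the indicial polynomial factors as (r - r_1)(r - r_2), D(n) = (r_1 + n - r_1)(r_1 + n - r_2) = n(n + 11/3).
Evaluating step by step (a_0 = 1):
  n = 1: D(1) = 1(1 + 11/3) = 14/3; numerator = -4(1) = -4; a_1 = (-4)/(14/3) = -6/7
  n = 2: D(2) = 2(2 + 11/3) = 34/3; numerator = -4(-6/7) + 1(1) = 31/7; a_2 = (31/7)/(34/3) = 93/238
  n = 3: D(3) = 3(3 + 11/3) = 20; numerator = -4(93/238) + 1(-6/7) = -288/119; a_3 = (-288/119)/(20) = -72/595
  n = 4: D(4) = 4(4 + 11/3) = 92/3; numerator = -4(-72/595) + 1(93/238) = 1041/1190; a_4 = (1041/1190)/(92/3) = 3123/109480
  n = 5: D(5) = 5(5 + 11/3) = 130/3; numerator = -4(3123/109480) + 1(-72/595) = -1287/5474; a_5 = (-1287/5474)/(130/3) = -297/54740

r = 4/3; a_0 = 1; a_1 = -6/7; a_2 = 93/238; a_3 = -72/595; a_4 = 3123/109480; a_5 = -297/54740


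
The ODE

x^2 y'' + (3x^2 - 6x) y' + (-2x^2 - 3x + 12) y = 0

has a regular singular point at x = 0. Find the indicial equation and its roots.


Divide by x^2 to reach normal form y'' + P_1(x) y' + P_2(x) y = 0 with P_1(x) = 3 - 6/x and P_2(x) = -2 - 3/x + 12/x^2.
x = 0 is a singular point because the y'-coefficient 3 - 6/x has a pole at x = 0 and the y-coefficient -2 - 3/x + 12/x^2 has a pole at x = 0.
It is a regular singular point because x P_1(x) = p(x) = 3x - 6 and x^2 P_2(x) = q(x) = -2x^2 - 3x + 12 are polynomials, hence analytic at x = 0.
p(0) = -6,  q(0) = 12.
Indicial equation: r(r-1) + p(0) r + q(0) = 0, i.e. r^2 + (p(0) - 1) r + q(0) = 0, i.e. r^2 - 7 r + 12 = 0.
Discriminant: (-7)^2 - 4(12) = 1, so r = (7 ± 1)/2.
Solving: r_1 = 4, r_2 = 3.

indicial: r^2 - 7 r + 12 = 0; roots r_1 = 4, r_2 = 3


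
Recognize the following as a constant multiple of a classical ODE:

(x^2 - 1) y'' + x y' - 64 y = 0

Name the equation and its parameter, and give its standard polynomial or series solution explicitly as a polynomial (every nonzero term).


All three coefficients share the factor -1; dividing through by -1 gives  (1 - x^2) y'' - x y' + 64 y = 0.
This matches the Chebyshev equation (1 - x^2) y'' - x y' + n^2 y = 0 (note the -x y' term, not -2x y') with n^2 = 64, so n = 8; the polynomial solution is T_8(x).
With y = sum_k a_k x^k, matching x^k gives (k+2)(k+1) a_{k+2} = (k^2 - n^2) a_k = (k - 8)(k + 8) a_k. The right side vanishes at k = 8, so the series with the parity of 8 terminates at degree 8.
Standard normalization: leading coefficient of T_n is 2^(n-1), so a_8 = 2^7 = 128. Work downward with a_k = (k+1)(k+2) a_{k+2} / ((k - 8)(k + 8)):
  a_6 = (7)(8)(128) / ((6 - 8)(6 + 8)) = 7168/(-28) = -256
  a_4 = (5)(6)(-256) / ((4 - 8)(4 + 8)) = -7680/(-48) = 160
  a_2 = (3)(4)(160) / ((2 - 8)(2 + 8)) = 1920/(-60) = -32
  a_0 = (1)(2)(-32) / ((0 - 8)(0 + 8)) = -64/(-64) = 1
Hence T_8(x) = 128 x^8 - 256 x^6 + 160 x^4 - 32 x^2 + 1.

T_8(x); series = 128 x^8 - 256 x^6 + 160 x^4 - 32 x^2 + 1


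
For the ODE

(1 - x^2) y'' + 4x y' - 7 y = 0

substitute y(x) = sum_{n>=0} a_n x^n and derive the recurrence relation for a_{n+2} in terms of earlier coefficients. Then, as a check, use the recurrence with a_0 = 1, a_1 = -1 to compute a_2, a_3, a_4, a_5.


Substitute y = sum_n a_n x^n.
(1 - 1 x^2) y'' contributes (n+2)(n+1) a_{n+2} - n(n-1) a_n at x^n.
4 x y'(x) contributes 4 n a_n at x^n.
-7 y(x) contributes -7 a_n at x^n.
Matching x^n: (n+2)(n+1) a_{n+2} + (-n(n-1) + 4 n - 7) a_n = 0.
Thus a_{n+2} = (n(n-1) - 4 n + 7) / ((n+1)(n+2)) * a_n.

Check with a_0 = 1, a_1 = -1 (apply the recurrence for n = 0, 1, 2, 3): a_0 = 1, a_1 = -1, a_2 = 7/2, a_3 = -1/2, a_4 = 7/24, a_5 = -1/40.

a_(n+2) = (n(n-1) - 4 n + 7) / ((n+1)(n+2)) * a_n; check: a_0 = 1, a_1 = -1, a_2 = 7/2, a_3 = -1/2, a_4 = 7/24, a_5 = -1/40


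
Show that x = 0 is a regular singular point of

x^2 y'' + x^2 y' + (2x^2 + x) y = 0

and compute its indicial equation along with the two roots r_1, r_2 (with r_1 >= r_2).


Divide by x^2 to reach normal form y'' + P_1(x) y' + P_2(x) y = 0 with P_1(x) = 1 and P_2(x) = 2 + 1/x.
x = 0 is a singular point because the y-coefficient 2 + 1/x has a pole at x = 0.
It is a regular singular point because x P_1(x) = p(x) = x and x^2 P_2(x) = q(x) = 2x^2 + x are polynomials, hence analytic at x = 0.
p(0) = 0,  q(0) = 0.
Indicial equation: r(r-1) + p(0) r + q(0) = 0, i.e. r^2 + (p(0) - 1) r + q(0) = 0, i.e. r^2 - 1 r = 0.
Discriminant: (-1)^2 - 4(0) = 1, so r = (1 ± 1)/2.
Solving: r_1 = 1, r_2 = 0.

indicial: r^2 - 1 r = 0; roots r_1 = 1, r_2 = 0


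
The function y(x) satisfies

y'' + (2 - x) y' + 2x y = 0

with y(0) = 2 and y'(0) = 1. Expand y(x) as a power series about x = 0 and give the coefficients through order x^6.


Ansatz: y(x) = sum_{n>=0} a_n x^n, so y'(x) = sum_{n>=1} n a_n x^(n-1) and y''(x) = sum_{n>=2} n(n-1) a_n x^(n-2).
Substitute into P(x) y'' + Q(x) y' + R(x) y = 0 with P(x) = 1, Q(x) = 2 - x, R(x) = 2x, and match powers of x.
Initial conditions: a_0 = 2, a_1 = 1.
Setting the coefficient of each power of x to zero and solving order by order (substituting the coefficients already found):
  x^0: 2 a_2 + 2 a_1 = 0  ->  2 a_2 = -2 a_1 = -2  ->  a_2 = -1
  x^1: 6 a_3 + 4 a_2 - a_1 + 2 a_0 = 0  ->  6 a_3 = -4 a_2 + a_1 - 2 a_0 = 1  ->  a_3 = 1/6
  x^2: 12 a_4 + 6 a_3 - 2 a_2 + 2 a_1 = 0  ->  12 a_4 = -6 a_3 + 2 a_2 - 2 a_1 = -5  ->  a_4 = -5/12
  x^3: 20 a_5 + 8 a_4 - 3 a_3 + 2 a_2 = 0  ->  20 a_5 = -8 a_4 + 3 a_3 - 2 a_2 = 35/6  ->  a_5 = 7/24
  x^4: 30 a_6 + 10 a_5 - 4 a_4 + 2 a_3 = 0  ->  30 a_6 = -10 a_5 + 4 a_4 - 2 a_3 = -59/12  ->  a_6 = -59/360
Truncated series: y(x) = 2 + x - x^2 + (1/6) x^3 - (5/12) x^4 + (7/24) x^5 - (59/360) x^6 + O(x^7).

a_0 = 2; a_1 = 1; a_2 = -1; a_3 = 1/6; a_4 = -5/12; a_5 = 7/24; a_6 = -59/360


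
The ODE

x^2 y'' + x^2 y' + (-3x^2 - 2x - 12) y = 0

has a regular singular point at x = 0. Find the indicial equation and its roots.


Divide by x^2 to reach normal form y'' + P_1(x) y' + P_2(x) y = 0 with P_1(x) = 1 and P_2(x) = -3 - 2/x - 12/x^2.
x = 0 is a singular point because the y-coefficient -3 - 2/x - 12/x^2 has a pole at x = 0.
It is a regular singular point because x P_1(x) = p(x) = x and x^2 P_2(x) = q(x) = -3x^2 - 2x - 12 are polynomials, hence analytic at x = 0.
p(0) = 0,  q(0) = -12.
Indicial equation: r(r-1) + p(0) r + q(0) = 0, i.e. r^2 + (p(0) - 1) r + q(0) = 0, i.e. r^2 - 1 r - 12 = 0.
Discriminant: (-1)^2 - 4(-12) = 49, so r = (1 ± 7)/2.
Solving: r_1 = 4, r_2 = -3.

indicial: r^2 - 1 r - 12 = 0; roots r_1 = 4, r_2 = -3


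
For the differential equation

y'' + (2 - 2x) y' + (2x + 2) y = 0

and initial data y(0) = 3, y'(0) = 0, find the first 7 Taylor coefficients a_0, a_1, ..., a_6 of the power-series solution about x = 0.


Ansatz: y(x) = sum_{n>=0} a_n x^n, so y'(x) = sum_{n>=1} n a_n x^(n-1) and y''(x) = sum_{n>=2} n(n-1) a_n x^(n-2).
Substitute into P(x) y'' + Q(x) y' + R(x) y = 0 with P(x) = 1, Q(x) = 2 - 2x, R(x) = 2x + 2, and match powers of x.
Initial conditions: a_0 = 3, a_1 = 0.
Setting the coefficient of each power of x to zero and solving order by order (substituting the coefficients already found):
  x^0: 2 a_2 + 2 a_1 + 2 a_0 = 0  ->  2 a_2 = -2 a_1 - 2 a_0 = -6  ->  a_2 = -3
  x^1: 6 a_3 + 4 a_2 + 2 a_0 = 0  ->  6 a_3 = -4 a_2 - 2 a_0 = 6  ->  a_3 = 1
  x^2: 12 a_4 + 6 a_3 - 2 a_2 + 2 a_1 = 0  ->  12 a_4 = -6 a_3 + 2 a_2 - 2 a_1 = -12  ->  a_4 = -1
  x^3: 20 a_5 + 8 a_4 - 4 a_3 + 2 a_2 = 0  ->  20 a_5 = -8 a_4 + 4 a_3 - 2 a_2 = 18  ->  a_5 = 9/10
  x^4: 30 a_6 + 10 a_5 - 6 a_4 + 2 a_3 = 0  ->  30 a_6 = -10 a_5 + 6 a_4 - 2 a_3 = -17  ->  a_6 = -17/30
Truncated series: y(x) = 3 - 3 x^2 + x^3 - x^4 + (9/10) x^5 - (17/30) x^6 + O(x^7).

a_0 = 3; a_1 = 0; a_2 = -3; a_3 = 1; a_4 = -1; a_5 = 9/10; a_6 = -17/30


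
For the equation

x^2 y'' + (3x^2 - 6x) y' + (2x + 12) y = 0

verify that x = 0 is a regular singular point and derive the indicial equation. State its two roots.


Divide by x^2 to reach normal form y'' + P_1(x) y' + P_2(x) y = 0 with P_1(x) = 3 - 6/x and P_2(x) = 2/x + 12/x^2.
x = 0 is a singular point because the y'-coefficient 3 - 6/x has a pole at x = 0 and the y-coefficient 2/x + 12/x^2 has a pole at x = 0.
It is a regular singular point because x P_1(x) = p(x) = 3x - 6 and x^2 P_2(x) = q(x) = 2x + 12 are polynomials, hence analytic at x = 0.
p(0) = -6,  q(0) = 12.
Indicial equation: r(r-1) + p(0) r + q(0) = 0, i.e. r^2 + (p(0) - 1) r + q(0) = 0, i.e. r^2 - 7 r + 12 = 0.
Discriminant: (-7)^2 - 4(12) = 1, so r = (7 ± 1)/2.
Solving: r_1 = 4, r_2 = 3.

indicial: r^2 - 7 r + 12 = 0; roots r_1 = 4, r_2 = 3


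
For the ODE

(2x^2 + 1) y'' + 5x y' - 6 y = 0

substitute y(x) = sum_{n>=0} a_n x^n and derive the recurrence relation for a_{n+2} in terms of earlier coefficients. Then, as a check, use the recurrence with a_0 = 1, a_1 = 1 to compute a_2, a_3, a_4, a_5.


Substitute y = sum_n a_n x^n.
(1 + 2 x^2) y'' contributes (n+2)(n+1) a_{n+2} + 2 n(n-1) a_n at x^n.
5 x y'(x) contributes 5 n a_n at x^n.
-6 y(x) contributes -6 a_n at x^n.
Matching x^n: (n+2)(n+1) a_{n+2} + (2 n(n-1) + 5 n - 6) a_n = 0.
Thus a_{n+2} = (-2 n(n-1) - 5 n + 6) / ((n+1)(n+2)) * a_n.

Check with a_0 = 1, a_1 = 1 (apply the recurrence for n = 0, 1, 2, 3): a_0 = 1, a_1 = 1, a_2 = 3, a_3 = 1/6, a_4 = -2, a_5 = -7/40.

a_(n+2) = (-2 n(n-1) - 5 n + 6) / ((n+1)(n+2)) * a_n; check: a_0 = 1, a_1 = 1, a_2 = 3, a_3 = 1/6, a_4 = -2, a_5 = -7/40


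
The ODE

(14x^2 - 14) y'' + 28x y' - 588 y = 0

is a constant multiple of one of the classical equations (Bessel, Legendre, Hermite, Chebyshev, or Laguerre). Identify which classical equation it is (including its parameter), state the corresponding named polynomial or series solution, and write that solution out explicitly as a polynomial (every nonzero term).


All three coefficients share the factor -14; dividing through by -14 gives  (1 - x^2) y'' - 2x y' + 42 y = 0.
This matches the Legendre equation (1 - x^2) y'' - 2x y' + n(n+1) y = 0 (note the -2x y' term) with n(n+1) = 42, so n = 6; the polynomial solution is P_6(x).
With y = sum_k a_k x^k, matching x^k gives (k+2)(k+1) a_{k+2} = [k(k+1) - n(n+1)] a_k = (k - 6)(k + 7) a_k. The right side vanishes at k = 6, so the series with the parity of 6 terminates at degree 6.
Standard normalization (P_n(1) = 1): leading coefficient (2n)!/(2^n (n!)^2) = 479001600/(64*518400) = 231/16, so a_6 = 231/16. Work downward with a_k = (k+1)(k+2) a_{k+2} / ((k - 6)(k + 7)):
  a_4 = (5)(6)(231/16) / ((4 - 6)(4 + 7)) = (3465/8)/(-22) = -315/16
  a_2 = (3)(4)(-315/16) / ((2 - 6)(2 + 7)) = (-945/4)/(-36) = 105/16
  a_0 = (1)(2)(105/16) / ((0 - 6)(0 + 7)) = (105/8)/(-42) = -5/16
Hence P_6(x) = 231 x^6/16 - 315 x^4/16 + 105 x^2/16 - 5/16.

P_6(x); series = 231 x^6/16 - 315 x^4/16 + 105 x^2/16 - 5/16


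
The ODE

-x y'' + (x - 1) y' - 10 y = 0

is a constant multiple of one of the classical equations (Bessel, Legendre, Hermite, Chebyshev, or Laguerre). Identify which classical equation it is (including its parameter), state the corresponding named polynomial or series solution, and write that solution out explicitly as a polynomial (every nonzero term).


All three coefficients share the factor -1; dividing through by -1 gives  x y'' + (1 - x) y' + 10 y = 0.
This matches the Laguerre equation x y'' + (1 - x) y' + n y = 0 with n = 10; the polynomial solution is L_10(x).
With y = sum_k a_k x^k, matching x^k gives (k+1)k a_{k+1} + (k+1) a_{k+1} - k a_k + n a_k = 0, i.e. (k+1)^2 a_{k+1} = (k - n) a_k = (k - 10) a_k. The right side vanishes at k = 10, so the series terminates at degree 10.
Standard normalization L_n(0) = 1 gives a_0 = 1. Work upward with a_{k+1} = (k - 10) a_k / (k+1)^2:
  a_1 = (0 - 10)(1) / 1^2 = -10/1 = -10
  a_2 = (1 - 10)(-10) / 2^2 = 90/4 = 45/2
  a_3 = (2 - 10)(45/2) / 3^2 = -180/9 = -20
  a_4 = (3 - 10)(-20) / 4^2 = 140/16 = 35/4
  a_5 = (4 - 10)(35/4) / 5^2 = (-105/2)/25 = -21/10
  a_6 = (5 - 10)(-21/10) / 6^2 = (21/2)/36 = 7/24
  a_7 = (6 - 10)(7/24) / 7^2 = (-7/6)/49 = -1/42
  a_8 = (7 - 10)(-1/42) / 8^2 = (1/14)/64 = 1/896
  a_9 = (8 - 10)(1/896) / 9^2 = (-1/448)/81 = -1/36288
  a_10 = (9 - 10)(-1/36288) / 10^2 = (1/36288)/100 = 1/3628800
Hence L_10(x) = x^10/3628800 - x^9/36288 + x^8/896 - x^7/42 + 7 x^6/24 - 21 x^5/10 + 35 x^4/4 - 20 x^3 + 45 x^2/2 - 10 x + 1.

L_10(x); series = x^10/3628800 - x^9/36288 + x^8/896 - x^7/42 + 7 x^6/24 - 21 x^5/10 + 35 x^4/4 - 20 x^3 + 45 x^2/2 - 10 x + 1


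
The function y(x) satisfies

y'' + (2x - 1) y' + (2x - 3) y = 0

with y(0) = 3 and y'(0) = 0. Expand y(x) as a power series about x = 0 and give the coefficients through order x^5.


Ansatz: y(x) = sum_{n>=0} a_n x^n, so y'(x) = sum_{n>=1} n a_n x^(n-1) and y''(x) = sum_{n>=2} n(n-1) a_n x^(n-2).
Substitute into P(x) y'' + Q(x) y' + R(x) y = 0 with P(x) = 1, Q(x) = 2x - 1, R(x) = 2x - 3, and match powers of x.
Initial conditions: a_0 = 3, a_1 = 0.
Setting the coefficient of each power of x to zero and solving order by order (substituting the coefficients already found):
  x^0: 2 a_2 - a_1 - 3 a_0 = 0  ->  2 a_2 = a_1 + 3 a_0 = 9  ->  a_2 = 9/2
  x^1: 6 a_3 - 2 a_2 - a_1 + 2 a_0 = 0  ->  6 a_3 = 2 a_2 + a_1 - 2 a_0 = 3  ->  a_3 = 1/2
  x^2: 12 a_4 - 3 a_3 + a_2 + 2 a_1 = 0  ->  12 a_4 = 3 a_3 - a_2 - 2 a_1 = -3  ->  a_4 = -1/4
  x^3: 20 a_5 - 4 a_4 + 3 a_3 + 2 a_2 = 0  ->  20 a_5 = 4 a_4 - 3 a_3 - 2 a_2 = -23/2  ->  a_5 = -23/40
Truncated series: y(x) = 3 + (9/2) x^2 + (1/2) x^3 - (1/4) x^4 - (23/40) x^5 + O(x^6).

a_0 = 3; a_1 = 0; a_2 = 9/2; a_3 = 1/2; a_4 = -1/4; a_5 = -23/40
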